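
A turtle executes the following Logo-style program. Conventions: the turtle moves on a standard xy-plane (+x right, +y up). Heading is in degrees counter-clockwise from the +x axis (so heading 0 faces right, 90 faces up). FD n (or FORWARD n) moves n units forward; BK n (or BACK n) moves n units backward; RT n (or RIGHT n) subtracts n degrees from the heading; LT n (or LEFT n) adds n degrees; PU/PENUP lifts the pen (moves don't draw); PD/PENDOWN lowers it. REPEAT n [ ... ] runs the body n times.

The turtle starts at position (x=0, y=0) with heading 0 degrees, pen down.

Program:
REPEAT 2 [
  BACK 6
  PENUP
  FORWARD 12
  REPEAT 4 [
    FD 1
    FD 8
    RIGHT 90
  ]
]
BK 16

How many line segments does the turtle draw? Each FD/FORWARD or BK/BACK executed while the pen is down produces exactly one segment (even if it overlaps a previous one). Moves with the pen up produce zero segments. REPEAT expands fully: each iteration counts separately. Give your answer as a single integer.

Executing turtle program step by step:
Start: pos=(0,0), heading=0, pen down
REPEAT 2 [
  -- iteration 1/2 --
  BK 6: (0,0) -> (-6,0) [heading=0, draw]
  PU: pen up
  FD 12: (-6,0) -> (6,0) [heading=0, move]
  REPEAT 4 [
    -- iteration 1/4 --
    FD 1: (6,0) -> (7,0) [heading=0, move]
    FD 8: (7,0) -> (15,0) [heading=0, move]
    RT 90: heading 0 -> 270
    -- iteration 2/4 --
    FD 1: (15,0) -> (15,-1) [heading=270, move]
    FD 8: (15,-1) -> (15,-9) [heading=270, move]
    RT 90: heading 270 -> 180
    -- iteration 3/4 --
    FD 1: (15,-9) -> (14,-9) [heading=180, move]
    FD 8: (14,-9) -> (6,-9) [heading=180, move]
    RT 90: heading 180 -> 90
    -- iteration 4/4 --
    FD 1: (6,-9) -> (6,-8) [heading=90, move]
    FD 8: (6,-8) -> (6,0) [heading=90, move]
    RT 90: heading 90 -> 0
  ]
  -- iteration 2/2 --
  BK 6: (6,0) -> (0,0) [heading=0, move]
  PU: pen up
  FD 12: (0,0) -> (12,0) [heading=0, move]
  REPEAT 4 [
    -- iteration 1/4 --
    FD 1: (12,0) -> (13,0) [heading=0, move]
    FD 8: (13,0) -> (21,0) [heading=0, move]
    RT 90: heading 0 -> 270
    -- iteration 2/4 --
    FD 1: (21,0) -> (21,-1) [heading=270, move]
    FD 8: (21,-1) -> (21,-9) [heading=270, move]
    RT 90: heading 270 -> 180
    -- iteration 3/4 --
    FD 1: (21,-9) -> (20,-9) [heading=180, move]
    FD 8: (20,-9) -> (12,-9) [heading=180, move]
    RT 90: heading 180 -> 90
    -- iteration 4/4 --
    FD 1: (12,-9) -> (12,-8) [heading=90, move]
    FD 8: (12,-8) -> (12,0) [heading=90, move]
    RT 90: heading 90 -> 0
  ]
]
BK 16: (12,0) -> (-4,0) [heading=0, move]
Final: pos=(-4,0), heading=0, 1 segment(s) drawn
Segments drawn: 1

Answer: 1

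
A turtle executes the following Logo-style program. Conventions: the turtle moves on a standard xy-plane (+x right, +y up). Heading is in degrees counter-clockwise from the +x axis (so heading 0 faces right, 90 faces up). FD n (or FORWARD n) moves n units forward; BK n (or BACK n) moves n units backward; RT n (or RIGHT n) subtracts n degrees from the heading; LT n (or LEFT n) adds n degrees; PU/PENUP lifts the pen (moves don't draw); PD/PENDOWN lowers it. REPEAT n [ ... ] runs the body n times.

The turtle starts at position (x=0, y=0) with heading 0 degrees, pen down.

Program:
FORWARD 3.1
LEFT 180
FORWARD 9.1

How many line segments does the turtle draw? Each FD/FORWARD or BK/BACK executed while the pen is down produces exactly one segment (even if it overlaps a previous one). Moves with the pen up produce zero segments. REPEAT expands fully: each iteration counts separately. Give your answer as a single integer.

Executing turtle program step by step:
Start: pos=(0,0), heading=0, pen down
FD 3.1: (0,0) -> (3.1,0) [heading=0, draw]
LT 180: heading 0 -> 180
FD 9.1: (3.1,0) -> (-6,0) [heading=180, draw]
Final: pos=(-6,0), heading=180, 2 segment(s) drawn
Segments drawn: 2

Answer: 2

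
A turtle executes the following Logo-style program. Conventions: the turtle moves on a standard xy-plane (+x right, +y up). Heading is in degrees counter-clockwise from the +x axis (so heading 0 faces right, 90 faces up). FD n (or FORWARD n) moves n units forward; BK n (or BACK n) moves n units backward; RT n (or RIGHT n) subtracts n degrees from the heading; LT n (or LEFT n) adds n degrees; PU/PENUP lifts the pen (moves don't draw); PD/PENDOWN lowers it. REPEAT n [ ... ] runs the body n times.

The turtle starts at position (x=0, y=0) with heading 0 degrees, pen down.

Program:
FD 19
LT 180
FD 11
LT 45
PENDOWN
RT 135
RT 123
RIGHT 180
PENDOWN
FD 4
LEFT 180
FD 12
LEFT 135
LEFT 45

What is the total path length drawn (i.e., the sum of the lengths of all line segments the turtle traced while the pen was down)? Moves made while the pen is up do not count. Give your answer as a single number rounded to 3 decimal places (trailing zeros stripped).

Answer: 46

Derivation:
Executing turtle program step by step:
Start: pos=(0,0), heading=0, pen down
FD 19: (0,0) -> (19,0) [heading=0, draw]
LT 180: heading 0 -> 180
FD 11: (19,0) -> (8,0) [heading=180, draw]
LT 45: heading 180 -> 225
PD: pen down
RT 135: heading 225 -> 90
RT 123: heading 90 -> 327
RT 180: heading 327 -> 147
PD: pen down
FD 4: (8,0) -> (4.645,2.179) [heading=147, draw]
LT 180: heading 147 -> 327
FD 12: (4.645,2.179) -> (14.709,-4.357) [heading=327, draw]
LT 135: heading 327 -> 102
LT 45: heading 102 -> 147
Final: pos=(14.709,-4.357), heading=147, 4 segment(s) drawn

Segment lengths:
  seg 1: (0,0) -> (19,0), length = 19
  seg 2: (19,0) -> (8,0), length = 11
  seg 3: (8,0) -> (4.645,2.179), length = 4
  seg 4: (4.645,2.179) -> (14.709,-4.357), length = 12
Total = 46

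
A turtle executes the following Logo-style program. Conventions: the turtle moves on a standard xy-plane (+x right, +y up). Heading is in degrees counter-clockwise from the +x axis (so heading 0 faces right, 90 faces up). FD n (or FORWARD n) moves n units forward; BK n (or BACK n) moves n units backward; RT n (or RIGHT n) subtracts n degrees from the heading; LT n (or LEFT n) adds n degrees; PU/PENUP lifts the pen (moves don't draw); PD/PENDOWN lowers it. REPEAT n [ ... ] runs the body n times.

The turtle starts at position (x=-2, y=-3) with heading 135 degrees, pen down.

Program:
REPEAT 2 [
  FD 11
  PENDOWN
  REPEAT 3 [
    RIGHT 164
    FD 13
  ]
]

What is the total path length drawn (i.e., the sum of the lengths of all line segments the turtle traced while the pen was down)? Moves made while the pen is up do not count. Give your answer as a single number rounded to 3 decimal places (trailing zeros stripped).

Executing turtle program step by step:
Start: pos=(-2,-3), heading=135, pen down
REPEAT 2 [
  -- iteration 1/2 --
  FD 11: (-2,-3) -> (-9.778,4.778) [heading=135, draw]
  PD: pen down
  REPEAT 3 [
    -- iteration 1/3 --
    RT 164: heading 135 -> 331
    FD 13: (-9.778,4.778) -> (1.592,-1.524) [heading=331, draw]
    -- iteration 2/3 --
    RT 164: heading 331 -> 167
    FD 13: (1.592,-1.524) -> (-11.075,1.4) [heading=167, draw]
    -- iteration 3/3 --
    RT 164: heading 167 -> 3
    FD 13: (-11.075,1.4) -> (1.907,2.08) [heading=3, draw]
  ]
  -- iteration 2/2 --
  FD 11: (1.907,2.08) -> (12.892,2.656) [heading=3, draw]
  PD: pen down
  REPEAT 3 [
    -- iteration 1/3 --
    RT 164: heading 3 -> 199
    FD 13: (12.892,2.656) -> (0.6,-1.576) [heading=199, draw]
    -- iteration 2/3 --
    RT 164: heading 199 -> 35
    FD 13: (0.6,-1.576) -> (11.249,5.88) [heading=35, draw]
    -- iteration 3/3 --
    RT 164: heading 35 -> 231
    FD 13: (11.249,5.88) -> (3.068,-4.223) [heading=231, draw]
  ]
]
Final: pos=(3.068,-4.223), heading=231, 8 segment(s) drawn

Segment lengths:
  seg 1: (-2,-3) -> (-9.778,4.778), length = 11
  seg 2: (-9.778,4.778) -> (1.592,-1.524), length = 13
  seg 3: (1.592,-1.524) -> (-11.075,1.4), length = 13
  seg 4: (-11.075,1.4) -> (1.907,2.08), length = 13
  seg 5: (1.907,2.08) -> (12.892,2.656), length = 11
  seg 6: (12.892,2.656) -> (0.6,-1.576), length = 13
  seg 7: (0.6,-1.576) -> (11.249,5.88), length = 13
  seg 8: (11.249,5.88) -> (3.068,-4.223), length = 13
Total = 100

Answer: 100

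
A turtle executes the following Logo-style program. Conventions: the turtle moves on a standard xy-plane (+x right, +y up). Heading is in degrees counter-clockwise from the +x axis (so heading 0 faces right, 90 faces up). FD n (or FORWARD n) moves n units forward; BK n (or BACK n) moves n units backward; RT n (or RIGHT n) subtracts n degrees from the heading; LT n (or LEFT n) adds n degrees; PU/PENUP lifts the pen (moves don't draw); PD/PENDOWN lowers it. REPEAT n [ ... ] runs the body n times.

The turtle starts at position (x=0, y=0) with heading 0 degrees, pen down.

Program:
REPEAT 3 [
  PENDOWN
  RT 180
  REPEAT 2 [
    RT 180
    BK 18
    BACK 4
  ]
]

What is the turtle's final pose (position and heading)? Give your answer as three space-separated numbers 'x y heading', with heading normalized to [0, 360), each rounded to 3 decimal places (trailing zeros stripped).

Answer: 0 0 180

Derivation:
Executing turtle program step by step:
Start: pos=(0,0), heading=0, pen down
REPEAT 3 [
  -- iteration 1/3 --
  PD: pen down
  RT 180: heading 0 -> 180
  REPEAT 2 [
    -- iteration 1/2 --
    RT 180: heading 180 -> 0
    BK 18: (0,0) -> (-18,0) [heading=0, draw]
    BK 4: (-18,0) -> (-22,0) [heading=0, draw]
    -- iteration 2/2 --
    RT 180: heading 0 -> 180
    BK 18: (-22,0) -> (-4,0) [heading=180, draw]
    BK 4: (-4,0) -> (0,0) [heading=180, draw]
  ]
  -- iteration 2/3 --
  PD: pen down
  RT 180: heading 180 -> 0
  REPEAT 2 [
    -- iteration 1/2 --
    RT 180: heading 0 -> 180
    BK 18: (0,0) -> (18,0) [heading=180, draw]
    BK 4: (18,0) -> (22,0) [heading=180, draw]
    -- iteration 2/2 --
    RT 180: heading 180 -> 0
    BK 18: (22,0) -> (4,0) [heading=0, draw]
    BK 4: (4,0) -> (0,0) [heading=0, draw]
  ]
  -- iteration 3/3 --
  PD: pen down
  RT 180: heading 0 -> 180
  REPEAT 2 [
    -- iteration 1/2 --
    RT 180: heading 180 -> 0
    BK 18: (0,0) -> (-18,0) [heading=0, draw]
    BK 4: (-18,0) -> (-22,0) [heading=0, draw]
    -- iteration 2/2 --
    RT 180: heading 0 -> 180
    BK 18: (-22,0) -> (-4,0) [heading=180, draw]
    BK 4: (-4,0) -> (0,0) [heading=180, draw]
  ]
]
Final: pos=(0,0), heading=180, 12 segment(s) drawn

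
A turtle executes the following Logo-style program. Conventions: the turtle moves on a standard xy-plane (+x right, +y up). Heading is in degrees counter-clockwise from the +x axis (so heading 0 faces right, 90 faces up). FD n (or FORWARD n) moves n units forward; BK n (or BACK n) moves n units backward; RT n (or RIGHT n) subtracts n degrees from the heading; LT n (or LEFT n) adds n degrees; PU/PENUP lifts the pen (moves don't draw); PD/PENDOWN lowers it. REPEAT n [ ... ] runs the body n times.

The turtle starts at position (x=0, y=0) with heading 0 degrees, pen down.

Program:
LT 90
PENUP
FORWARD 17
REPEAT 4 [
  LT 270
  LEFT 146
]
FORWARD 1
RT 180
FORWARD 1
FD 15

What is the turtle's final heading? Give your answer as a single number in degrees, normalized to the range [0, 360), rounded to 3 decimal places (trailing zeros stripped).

Answer: 134

Derivation:
Executing turtle program step by step:
Start: pos=(0,0), heading=0, pen down
LT 90: heading 0 -> 90
PU: pen up
FD 17: (0,0) -> (0,17) [heading=90, move]
REPEAT 4 [
  -- iteration 1/4 --
  LT 270: heading 90 -> 0
  LT 146: heading 0 -> 146
  -- iteration 2/4 --
  LT 270: heading 146 -> 56
  LT 146: heading 56 -> 202
  -- iteration 3/4 --
  LT 270: heading 202 -> 112
  LT 146: heading 112 -> 258
  -- iteration 4/4 --
  LT 270: heading 258 -> 168
  LT 146: heading 168 -> 314
]
FD 1: (0,17) -> (0.695,16.281) [heading=314, move]
RT 180: heading 314 -> 134
FD 1: (0.695,16.281) -> (0,17) [heading=134, move]
FD 15: (0,17) -> (-10.42,27.79) [heading=134, move]
Final: pos=(-10.42,27.79), heading=134, 0 segment(s) drawn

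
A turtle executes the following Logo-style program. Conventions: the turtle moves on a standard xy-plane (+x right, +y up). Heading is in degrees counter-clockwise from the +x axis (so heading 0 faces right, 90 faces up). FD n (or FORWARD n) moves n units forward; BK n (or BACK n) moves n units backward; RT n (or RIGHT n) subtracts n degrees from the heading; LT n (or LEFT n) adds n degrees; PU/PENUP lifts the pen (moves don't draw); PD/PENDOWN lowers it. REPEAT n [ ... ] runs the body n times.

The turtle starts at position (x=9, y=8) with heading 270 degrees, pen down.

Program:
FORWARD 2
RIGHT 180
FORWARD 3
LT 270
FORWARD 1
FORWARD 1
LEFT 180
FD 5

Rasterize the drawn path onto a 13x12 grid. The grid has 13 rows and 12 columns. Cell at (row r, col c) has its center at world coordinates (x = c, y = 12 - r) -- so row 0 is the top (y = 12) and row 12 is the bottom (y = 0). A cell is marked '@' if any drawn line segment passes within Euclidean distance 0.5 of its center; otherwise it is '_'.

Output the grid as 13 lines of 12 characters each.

Segment 0: (9,8) -> (9,6)
Segment 1: (9,6) -> (9,9)
Segment 2: (9,9) -> (10,9)
Segment 3: (10,9) -> (11,9)
Segment 4: (11,9) -> (6,9)

Answer: ____________
____________
____________
______@@@@@@
_________@__
_________@__
_________@__
____________
____________
____________
____________
____________
____________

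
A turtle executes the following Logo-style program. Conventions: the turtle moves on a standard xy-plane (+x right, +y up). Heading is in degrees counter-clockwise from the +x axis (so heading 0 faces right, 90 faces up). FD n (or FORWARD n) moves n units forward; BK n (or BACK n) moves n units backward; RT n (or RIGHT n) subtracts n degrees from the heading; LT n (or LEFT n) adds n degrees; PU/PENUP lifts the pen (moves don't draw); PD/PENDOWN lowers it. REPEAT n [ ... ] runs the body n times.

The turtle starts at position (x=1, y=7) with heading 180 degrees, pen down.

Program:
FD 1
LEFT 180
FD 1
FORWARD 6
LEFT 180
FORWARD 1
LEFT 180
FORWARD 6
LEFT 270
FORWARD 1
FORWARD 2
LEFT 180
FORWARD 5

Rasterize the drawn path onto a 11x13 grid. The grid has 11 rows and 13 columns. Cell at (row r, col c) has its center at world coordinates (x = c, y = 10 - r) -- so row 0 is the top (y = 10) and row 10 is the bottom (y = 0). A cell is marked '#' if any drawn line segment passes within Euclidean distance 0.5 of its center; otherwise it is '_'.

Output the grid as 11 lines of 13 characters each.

Segment 0: (1,7) -> (0,7)
Segment 1: (0,7) -> (1,7)
Segment 2: (1,7) -> (7,7)
Segment 3: (7,7) -> (6,7)
Segment 4: (6,7) -> (12,7)
Segment 5: (12,7) -> (12,6)
Segment 6: (12,6) -> (12,4)
Segment 7: (12,4) -> (12,9)

Answer: _____________
____________#
____________#
#############
____________#
____________#
____________#
_____________
_____________
_____________
_____________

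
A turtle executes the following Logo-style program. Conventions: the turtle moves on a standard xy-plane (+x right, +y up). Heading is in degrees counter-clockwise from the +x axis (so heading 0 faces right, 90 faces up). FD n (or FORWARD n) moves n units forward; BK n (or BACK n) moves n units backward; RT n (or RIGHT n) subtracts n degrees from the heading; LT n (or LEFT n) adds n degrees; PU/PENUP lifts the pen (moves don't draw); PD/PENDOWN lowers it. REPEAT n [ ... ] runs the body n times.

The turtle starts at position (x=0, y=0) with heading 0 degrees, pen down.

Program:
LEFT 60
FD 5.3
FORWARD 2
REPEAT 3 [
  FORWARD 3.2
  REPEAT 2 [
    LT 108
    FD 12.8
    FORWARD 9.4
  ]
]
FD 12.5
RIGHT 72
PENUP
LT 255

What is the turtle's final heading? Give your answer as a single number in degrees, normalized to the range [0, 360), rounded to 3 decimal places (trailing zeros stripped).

Executing turtle program step by step:
Start: pos=(0,0), heading=0, pen down
LT 60: heading 0 -> 60
FD 5.3: (0,0) -> (2.65,4.59) [heading=60, draw]
FD 2: (2.65,4.59) -> (3.65,6.322) [heading=60, draw]
REPEAT 3 [
  -- iteration 1/3 --
  FD 3.2: (3.65,6.322) -> (5.25,9.093) [heading=60, draw]
  REPEAT 2 [
    -- iteration 1/2 --
    LT 108: heading 60 -> 168
    FD 12.8: (5.25,9.093) -> (-7.27,11.755) [heading=168, draw]
    FD 9.4: (-7.27,11.755) -> (-16.465,13.709) [heading=168, draw]
    -- iteration 2/2 --
    LT 108: heading 168 -> 276
    FD 12.8: (-16.465,13.709) -> (-15.127,0.979) [heading=276, draw]
    FD 9.4: (-15.127,0.979) -> (-14.144,-8.369) [heading=276, draw]
  ]
  -- iteration 2/3 --
  FD 3.2: (-14.144,-8.369) -> (-13.81,-11.552) [heading=276, draw]
  REPEAT 2 [
    -- iteration 1/2 --
    LT 108: heading 276 -> 24
    FD 12.8: (-13.81,-11.552) -> (-2.116,-6.346) [heading=24, draw]
    FD 9.4: (-2.116,-6.346) -> (6.471,-2.522) [heading=24, draw]
    -- iteration 2/2 --
    LT 108: heading 24 -> 132
    FD 12.8: (6.471,-2.522) -> (-2.094,6.99) [heading=132, draw]
    FD 9.4: (-2.094,6.99) -> (-8.384,13.975) [heading=132, draw]
  ]
  -- iteration 3/3 --
  FD 3.2: (-8.384,13.975) -> (-10.525,16.353) [heading=132, draw]
  REPEAT 2 [
    -- iteration 1/2 --
    LT 108: heading 132 -> 240
    FD 12.8: (-10.525,16.353) -> (-16.925,5.268) [heading=240, draw]
    FD 9.4: (-16.925,5.268) -> (-21.625,-2.872) [heading=240, draw]
    -- iteration 2/2 --
    LT 108: heading 240 -> 348
    FD 12.8: (-21.625,-2.872) -> (-9.105,-5.534) [heading=348, draw]
    FD 9.4: (-9.105,-5.534) -> (0.09,-7.488) [heading=348, draw]
  ]
]
FD 12.5: (0.09,-7.488) -> (12.317,-10.087) [heading=348, draw]
RT 72: heading 348 -> 276
PU: pen up
LT 255: heading 276 -> 171
Final: pos=(12.317,-10.087), heading=171, 18 segment(s) drawn

Answer: 171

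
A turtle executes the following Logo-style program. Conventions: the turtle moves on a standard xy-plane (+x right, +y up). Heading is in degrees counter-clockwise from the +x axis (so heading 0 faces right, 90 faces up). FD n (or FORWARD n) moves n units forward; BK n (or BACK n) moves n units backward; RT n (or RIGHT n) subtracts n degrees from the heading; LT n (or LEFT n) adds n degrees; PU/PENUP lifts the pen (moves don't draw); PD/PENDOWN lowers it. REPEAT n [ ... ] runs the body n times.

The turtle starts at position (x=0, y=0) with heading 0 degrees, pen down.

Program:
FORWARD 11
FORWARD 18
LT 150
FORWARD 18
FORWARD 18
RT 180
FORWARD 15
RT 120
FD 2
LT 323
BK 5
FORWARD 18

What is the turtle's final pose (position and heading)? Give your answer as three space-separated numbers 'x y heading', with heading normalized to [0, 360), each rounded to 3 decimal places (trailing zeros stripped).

Answer: -3.822 11.084 173

Derivation:
Executing turtle program step by step:
Start: pos=(0,0), heading=0, pen down
FD 11: (0,0) -> (11,0) [heading=0, draw]
FD 18: (11,0) -> (29,0) [heading=0, draw]
LT 150: heading 0 -> 150
FD 18: (29,0) -> (13.412,9) [heading=150, draw]
FD 18: (13.412,9) -> (-2.177,18) [heading=150, draw]
RT 180: heading 150 -> 330
FD 15: (-2.177,18) -> (10.813,10.5) [heading=330, draw]
RT 120: heading 330 -> 210
FD 2: (10.813,10.5) -> (9.081,9.5) [heading=210, draw]
LT 323: heading 210 -> 173
BK 5: (9.081,9.5) -> (14.044,8.891) [heading=173, draw]
FD 18: (14.044,8.891) -> (-3.822,11.084) [heading=173, draw]
Final: pos=(-3.822,11.084), heading=173, 8 segment(s) drawn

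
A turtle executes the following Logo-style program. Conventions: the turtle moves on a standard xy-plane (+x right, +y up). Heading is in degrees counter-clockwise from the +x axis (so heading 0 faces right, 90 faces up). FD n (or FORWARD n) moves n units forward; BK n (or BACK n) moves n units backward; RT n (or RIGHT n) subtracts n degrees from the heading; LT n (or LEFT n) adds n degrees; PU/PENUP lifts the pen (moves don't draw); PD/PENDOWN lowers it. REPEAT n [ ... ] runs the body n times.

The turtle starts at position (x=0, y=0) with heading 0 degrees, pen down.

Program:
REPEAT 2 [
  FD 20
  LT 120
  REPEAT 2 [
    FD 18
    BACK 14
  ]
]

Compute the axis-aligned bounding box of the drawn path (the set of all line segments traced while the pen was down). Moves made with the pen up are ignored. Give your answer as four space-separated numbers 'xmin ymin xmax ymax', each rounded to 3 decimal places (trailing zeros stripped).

Executing turtle program step by step:
Start: pos=(0,0), heading=0, pen down
REPEAT 2 [
  -- iteration 1/2 --
  FD 20: (0,0) -> (20,0) [heading=0, draw]
  LT 120: heading 0 -> 120
  REPEAT 2 [
    -- iteration 1/2 --
    FD 18: (20,0) -> (11,15.588) [heading=120, draw]
    BK 14: (11,15.588) -> (18,3.464) [heading=120, draw]
    -- iteration 2/2 --
    FD 18: (18,3.464) -> (9,19.053) [heading=120, draw]
    BK 14: (9,19.053) -> (16,6.928) [heading=120, draw]
  ]
  -- iteration 2/2 --
  FD 20: (16,6.928) -> (6,24.249) [heading=120, draw]
  LT 120: heading 120 -> 240
  REPEAT 2 [
    -- iteration 1/2 --
    FD 18: (6,24.249) -> (-3,8.66) [heading=240, draw]
    BK 14: (-3,8.66) -> (4,20.785) [heading=240, draw]
    -- iteration 2/2 --
    FD 18: (4,20.785) -> (-5,5.196) [heading=240, draw]
    BK 14: (-5,5.196) -> (2,17.321) [heading=240, draw]
  ]
]
Final: pos=(2,17.321), heading=240, 10 segment(s) drawn

Segment endpoints: x in {-5, -3, 0, 2, 4, 6, 9, 11, 16, 18, 20}, y in {0, 3.464, 5.196, 6.928, 8.66, 15.588, 17.321, 19.053, 20.785, 24.249}
xmin=-5, ymin=0, xmax=20, ymax=24.249

Answer: -5 0 20 24.249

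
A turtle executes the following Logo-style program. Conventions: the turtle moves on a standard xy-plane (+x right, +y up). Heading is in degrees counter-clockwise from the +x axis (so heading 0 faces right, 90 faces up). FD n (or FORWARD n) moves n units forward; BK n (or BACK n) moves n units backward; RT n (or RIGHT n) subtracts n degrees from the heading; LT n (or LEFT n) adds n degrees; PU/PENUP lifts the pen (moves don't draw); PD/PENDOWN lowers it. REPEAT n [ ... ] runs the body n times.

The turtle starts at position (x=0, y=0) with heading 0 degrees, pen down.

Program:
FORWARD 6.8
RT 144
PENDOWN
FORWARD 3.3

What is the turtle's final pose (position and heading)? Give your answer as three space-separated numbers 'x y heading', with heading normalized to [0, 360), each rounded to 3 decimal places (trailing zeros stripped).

Answer: 4.13 -1.94 216

Derivation:
Executing turtle program step by step:
Start: pos=(0,0), heading=0, pen down
FD 6.8: (0,0) -> (6.8,0) [heading=0, draw]
RT 144: heading 0 -> 216
PD: pen down
FD 3.3: (6.8,0) -> (4.13,-1.94) [heading=216, draw]
Final: pos=(4.13,-1.94), heading=216, 2 segment(s) drawn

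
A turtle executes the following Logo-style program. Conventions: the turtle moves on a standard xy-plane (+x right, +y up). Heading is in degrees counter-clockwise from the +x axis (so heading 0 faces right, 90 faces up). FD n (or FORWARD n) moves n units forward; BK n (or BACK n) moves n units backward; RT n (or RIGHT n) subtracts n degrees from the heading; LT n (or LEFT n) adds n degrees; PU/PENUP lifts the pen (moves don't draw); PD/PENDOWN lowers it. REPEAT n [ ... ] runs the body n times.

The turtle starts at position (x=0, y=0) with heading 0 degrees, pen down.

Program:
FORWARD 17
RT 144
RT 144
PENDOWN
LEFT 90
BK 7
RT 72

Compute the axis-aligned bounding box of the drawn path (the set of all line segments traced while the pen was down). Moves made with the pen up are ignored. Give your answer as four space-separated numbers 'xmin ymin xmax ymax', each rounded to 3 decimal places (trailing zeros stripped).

Answer: 0 -2.163 23.657 0

Derivation:
Executing turtle program step by step:
Start: pos=(0,0), heading=0, pen down
FD 17: (0,0) -> (17,0) [heading=0, draw]
RT 144: heading 0 -> 216
RT 144: heading 216 -> 72
PD: pen down
LT 90: heading 72 -> 162
BK 7: (17,0) -> (23.657,-2.163) [heading=162, draw]
RT 72: heading 162 -> 90
Final: pos=(23.657,-2.163), heading=90, 2 segment(s) drawn

Segment endpoints: x in {0, 17, 23.657}, y in {-2.163, 0}
xmin=0, ymin=-2.163, xmax=23.657, ymax=0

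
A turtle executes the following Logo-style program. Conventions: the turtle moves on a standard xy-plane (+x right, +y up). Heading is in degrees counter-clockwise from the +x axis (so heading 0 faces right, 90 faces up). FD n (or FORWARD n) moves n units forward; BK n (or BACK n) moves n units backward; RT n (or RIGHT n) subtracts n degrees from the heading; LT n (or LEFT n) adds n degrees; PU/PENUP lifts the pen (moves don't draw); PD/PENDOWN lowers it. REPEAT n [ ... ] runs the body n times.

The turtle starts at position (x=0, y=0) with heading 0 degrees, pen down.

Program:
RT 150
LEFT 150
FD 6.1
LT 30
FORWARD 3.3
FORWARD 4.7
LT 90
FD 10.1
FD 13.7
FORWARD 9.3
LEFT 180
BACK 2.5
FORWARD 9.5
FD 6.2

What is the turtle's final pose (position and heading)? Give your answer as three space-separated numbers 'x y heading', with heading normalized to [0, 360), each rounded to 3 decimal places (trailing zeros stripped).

Answer: 3.078 21.234 300

Derivation:
Executing turtle program step by step:
Start: pos=(0,0), heading=0, pen down
RT 150: heading 0 -> 210
LT 150: heading 210 -> 0
FD 6.1: (0,0) -> (6.1,0) [heading=0, draw]
LT 30: heading 0 -> 30
FD 3.3: (6.1,0) -> (8.958,1.65) [heading=30, draw]
FD 4.7: (8.958,1.65) -> (13.028,4) [heading=30, draw]
LT 90: heading 30 -> 120
FD 10.1: (13.028,4) -> (7.978,12.747) [heading=120, draw]
FD 13.7: (7.978,12.747) -> (1.128,24.611) [heading=120, draw]
FD 9.3: (1.128,24.611) -> (-3.522,32.665) [heading=120, draw]
LT 180: heading 120 -> 300
BK 2.5: (-3.522,32.665) -> (-4.772,34.831) [heading=300, draw]
FD 9.5: (-4.772,34.831) -> (-0.022,26.603) [heading=300, draw]
FD 6.2: (-0.022,26.603) -> (3.078,21.234) [heading=300, draw]
Final: pos=(3.078,21.234), heading=300, 9 segment(s) drawn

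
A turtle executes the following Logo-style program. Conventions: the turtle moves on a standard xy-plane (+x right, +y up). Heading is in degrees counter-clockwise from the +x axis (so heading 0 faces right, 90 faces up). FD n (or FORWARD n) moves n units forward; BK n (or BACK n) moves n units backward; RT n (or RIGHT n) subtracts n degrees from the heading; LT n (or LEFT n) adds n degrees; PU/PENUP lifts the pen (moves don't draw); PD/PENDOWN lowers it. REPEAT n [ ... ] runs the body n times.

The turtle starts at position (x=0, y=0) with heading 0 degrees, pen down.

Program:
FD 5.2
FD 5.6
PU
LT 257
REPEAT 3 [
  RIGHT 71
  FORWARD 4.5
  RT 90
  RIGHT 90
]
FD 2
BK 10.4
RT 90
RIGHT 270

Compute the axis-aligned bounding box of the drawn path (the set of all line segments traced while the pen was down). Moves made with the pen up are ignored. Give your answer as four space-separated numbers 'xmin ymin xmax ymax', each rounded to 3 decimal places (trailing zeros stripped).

Answer: 0 0 10.8 0

Derivation:
Executing turtle program step by step:
Start: pos=(0,0), heading=0, pen down
FD 5.2: (0,0) -> (5.2,0) [heading=0, draw]
FD 5.6: (5.2,0) -> (10.8,0) [heading=0, draw]
PU: pen up
LT 257: heading 0 -> 257
REPEAT 3 [
  -- iteration 1/3 --
  RT 71: heading 257 -> 186
  FD 4.5: (10.8,0) -> (6.325,-0.47) [heading=186, move]
  RT 90: heading 186 -> 96
  RT 90: heading 96 -> 6
  -- iteration 2/3 --
  RT 71: heading 6 -> 295
  FD 4.5: (6.325,-0.47) -> (8.226,-4.549) [heading=295, move]
  RT 90: heading 295 -> 205
  RT 90: heading 205 -> 115
  -- iteration 3/3 --
  RT 71: heading 115 -> 44
  FD 4.5: (8.226,-4.549) -> (11.463,-1.423) [heading=44, move]
  RT 90: heading 44 -> 314
  RT 90: heading 314 -> 224
]
FD 2: (11.463,-1.423) -> (10.025,-2.812) [heading=224, move]
BK 10.4: (10.025,-2.812) -> (17.506,4.412) [heading=224, move]
RT 90: heading 224 -> 134
RT 270: heading 134 -> 224
Final: pos=(17.506,4.412), heading=224, 2 segment(s) drawn

Segment endpoints: x in {0, 5.2, 10.8}, y in {0}
xmin=0, ymin=0, xmax=10.8, ymax=0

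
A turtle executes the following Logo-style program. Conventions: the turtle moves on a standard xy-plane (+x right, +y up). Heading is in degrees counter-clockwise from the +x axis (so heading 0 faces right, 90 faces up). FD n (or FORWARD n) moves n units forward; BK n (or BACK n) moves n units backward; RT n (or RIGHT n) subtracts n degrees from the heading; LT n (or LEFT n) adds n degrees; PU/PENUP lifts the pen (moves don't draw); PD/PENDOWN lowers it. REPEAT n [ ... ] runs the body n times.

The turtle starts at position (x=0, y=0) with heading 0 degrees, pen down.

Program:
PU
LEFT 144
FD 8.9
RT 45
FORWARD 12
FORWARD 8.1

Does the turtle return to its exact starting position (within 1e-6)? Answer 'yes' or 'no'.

Executing turtle program step by step:
Start: pos=(0,0), heading=0, pen down
PU: pen up
LT 144: heading 0 -> 144
FD 8.9: (0,0) -> (-7.2,5.231) [heading=144, move]
RT 45: heading 144 -> 99
FD 12: (-7.2,5.231) -> (-9.077,17.084) [heading=99, move]
FD 8.1: (-9.077,17.084) -> (-10.345,25.084) [heading=99, move]
Final: pos=(-10.345,25.084), heading=99, 0 segment(s) drawn

Start position: (0, 0)
Final position: (-10.345, 25.084)
Distance = 27.133; >= 1e-6 -> NOT closed

Answer: no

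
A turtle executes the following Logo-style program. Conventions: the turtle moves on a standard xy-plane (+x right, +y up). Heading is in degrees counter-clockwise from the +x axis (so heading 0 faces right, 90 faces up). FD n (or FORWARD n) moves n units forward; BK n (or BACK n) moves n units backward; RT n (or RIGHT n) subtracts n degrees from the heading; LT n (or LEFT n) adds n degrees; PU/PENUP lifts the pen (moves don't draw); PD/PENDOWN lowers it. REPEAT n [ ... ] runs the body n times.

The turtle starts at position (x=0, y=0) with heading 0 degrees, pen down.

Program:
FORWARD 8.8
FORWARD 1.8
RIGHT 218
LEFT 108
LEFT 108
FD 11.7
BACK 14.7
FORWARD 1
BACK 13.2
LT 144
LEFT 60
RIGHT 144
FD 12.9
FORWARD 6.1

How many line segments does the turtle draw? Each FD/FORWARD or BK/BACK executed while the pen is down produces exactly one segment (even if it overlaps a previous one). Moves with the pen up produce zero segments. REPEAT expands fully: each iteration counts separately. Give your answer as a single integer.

Executing turtle program step by step:
Start: pos=(0,0), heading=0, pen down
FD 8.8: (0,0) -> (8.8,0) [heading=0, draw]
FD 1.8: (8.8,0) -> (10.6,0) [heading=0, draw]
RT 218: heading 0 -> 142
LT 108: heading 142 -> 250
LT 108: heading 250 -> 358
FD 11.7: (10.6,0) -> (22.293,-0.408) [heading=358, draw]
BK 14.7: (22.293,-0.408) -> (7.602,0.105) [heading=358, draw]
FD 1: (7.602,0.105) -> (8.601,0.07) [heading=358, draw]
BK 13.2: (8.601,0.07) -> (-4.591,0.53) [heading=358, draw]
LT 144: heading 358 -> 142
LT 60: heading 142 -> 202
RT 144: heading 202 -> 58
FD 12.9: (-4.591,0.53) -> (2.245,11.47) [heading=58, draw]
FD 6.1: (2.245,11.47) -> (5.478,16.643) [heading=58, draw]
Final: pos=(5.478,16.643), heading=58, 8 segment(s) drawn
Segments drawn: 8

Answer: 8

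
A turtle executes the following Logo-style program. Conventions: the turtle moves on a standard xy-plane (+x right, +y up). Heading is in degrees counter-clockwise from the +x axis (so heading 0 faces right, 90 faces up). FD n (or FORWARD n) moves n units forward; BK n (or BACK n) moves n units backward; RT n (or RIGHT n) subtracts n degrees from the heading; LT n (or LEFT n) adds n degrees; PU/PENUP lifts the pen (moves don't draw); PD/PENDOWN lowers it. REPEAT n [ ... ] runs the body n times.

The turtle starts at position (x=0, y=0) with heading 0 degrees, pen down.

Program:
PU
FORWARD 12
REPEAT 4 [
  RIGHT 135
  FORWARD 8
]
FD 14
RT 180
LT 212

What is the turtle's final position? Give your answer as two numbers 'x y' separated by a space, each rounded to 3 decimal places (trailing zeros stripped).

Executing turtle program step by step:
Start: pos=(0,0), heading=0, pen down
PU: pen up
FD 12: (0,0) -> (12,0) [heading=0, move]
REPEAT 4 [
  -- iteration 1/4 --
  RT 135: heading 0 -> 225
  FD 8: (12,0) -> (6.343,-5.657) [heading=225, move]
  -- iteration 2/4 --
  RT 135: heading 225 -> 90
  FD 8: (6.343,-5.657) -> (6.343,2.343) [heading=90, move]
  -- iteration 3/4 --
  RT 135: heading 90 -> 315
  FD 8: (6.343,2.343) -> (12,-3.314) [heading=315, move]
  -- iteration 4/4 --
  RT 135: heading 315 -> 180
  FD 8: (12,-3.314) -> (4,-3.314) [heading=180, move]
]
FD 14: (4,-3.314) -> (-10,-3.314) [heading=180, move]
RT 180: heading 180 -> 0
LT 212: heading 0 -> 212
Final: pos=(-10,-3.314), heading=212, 0 segment(s) drawn

Answer: -10 -3.314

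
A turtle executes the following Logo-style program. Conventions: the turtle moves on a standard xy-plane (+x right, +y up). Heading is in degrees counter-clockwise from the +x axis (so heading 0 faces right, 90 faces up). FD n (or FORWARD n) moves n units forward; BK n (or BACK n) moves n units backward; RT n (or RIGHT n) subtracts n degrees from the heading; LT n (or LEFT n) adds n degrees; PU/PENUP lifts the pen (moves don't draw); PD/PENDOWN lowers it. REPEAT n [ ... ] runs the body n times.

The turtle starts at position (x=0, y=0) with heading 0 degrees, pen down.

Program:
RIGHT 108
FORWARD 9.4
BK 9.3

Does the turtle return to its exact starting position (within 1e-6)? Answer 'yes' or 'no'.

Answer: no

Derivation:
Executing turtle program step by step:
Start: pos=(0,0), heading=0, pen down
RT 108: heading 0 -> 252
FD 9.4: (0,0) -> (-2.905,-8.94) [heading=252, draw]
BK 9.3: (-2.905,-8.94) -> (-0.031,-0.095) [heading=252, draw]
Final: pos=(-0.031,-0.095), heading=252, 2 segment(s) drawn

Start position: (0, 0)
Final position: (-0.031, -0.095)
Distance = 0.1; >= 1e-6 -> NOT closed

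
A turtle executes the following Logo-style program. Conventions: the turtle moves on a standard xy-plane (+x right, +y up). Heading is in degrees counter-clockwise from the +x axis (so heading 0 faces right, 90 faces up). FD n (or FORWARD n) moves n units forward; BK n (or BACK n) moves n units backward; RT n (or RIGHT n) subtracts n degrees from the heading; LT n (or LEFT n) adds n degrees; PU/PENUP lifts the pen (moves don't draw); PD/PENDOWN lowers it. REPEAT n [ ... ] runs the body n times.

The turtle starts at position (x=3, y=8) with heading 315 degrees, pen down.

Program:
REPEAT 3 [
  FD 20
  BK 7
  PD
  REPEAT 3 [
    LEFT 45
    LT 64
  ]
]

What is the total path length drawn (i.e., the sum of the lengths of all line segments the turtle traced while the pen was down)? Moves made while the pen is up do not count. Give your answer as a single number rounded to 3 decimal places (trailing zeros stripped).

Answer: 81

Derivation:
Executing turtle program step by step:
Start: pos=(3,8), heading=315, pen down
REPEAT 3 [
  -- iteration 1/3 --
  FD 20: (3,8) -> (17.142,-6.142) [heading=315, draw]
  BK 7: (17.142,-6.142) -> (12.192,-1.192) [heading=315, draw]
  PD: pen down
  REPEAT 3 [
    -- iteration 1/3 --
    LT 45: heading 315 -> 0
    LT 64: heading 0 -> 64
    -- iteration 2/3 --
    LT 45: heading 64 -> 109
    LT 64: heading 109 -> 173
    -- iteration 3/3 --
    LT 45: heading 173 -> 218
    LT 64: heading 218 -> 282
  ]
  -- iteration 2/3 --
  FD 20: (12.192,-1.192) -> (16.351,-20.755) [heading=282, draw]
  BK 7: (16.351,-20.755) -> (14.895,-13.908) [heading=282, draw]
  PD: pen down
  REPEAT 3 [
    -- iteration 1/3 --
    LT 45: heading 282 -> 327
    LT 64: heading 327 -> 31
    -- iteration 2/3 --
    LT 45: heading 31 -> 76
    LT 64: heading 76 -> 140
    -- iteration 3/3 --
    LT 45: heading 140 -> 185
    LT 64: heading 185 -> 249
  ]
  -- iteration 3/3 --
  FD 20: (14.895,-13.908) -> (7.728,-32.58) [heading=249, draw]
  BK 7: (7.728,-32.58) -> (10.236,-26.045) [heading=249, draw]
  PD: pen down
  REPEAT 3 [
    -- iteration 1/3 --
    LT 45: heading 249 -> 294
    LT 64: heading 294 -> 358
    -- iteration 2/3 --
    LT 45: heading 358 -> 43
    LT 64: heading 43 -> 107
    -- iteration 3/3 --
    LT 45: heading 107 -> 152
    LT 64: heading 152 -> 216
  ]
]
Final: pos=(10.236,-26.045), heading=216, 6 segment(s) drawn

Segment lengths:
  seg 1: (3,8) -> (17.142,-6.142), length = 20
  seg 2: (17.142,-6.142) -> (12.192,-1.192), length = 7
  seg 3: (12.192,-1.192) -> (16.351,-20.755), length = 20
  seg 4: (16.351,-20.755) -> (14.895,-13.908), length = 7
  seg 5: (14.895,-13.908) -> (7.728,-32.58), length = 20
  seg 6: (7.728,-32.58) -> (10.236,-26.045), length = 7
Total = 81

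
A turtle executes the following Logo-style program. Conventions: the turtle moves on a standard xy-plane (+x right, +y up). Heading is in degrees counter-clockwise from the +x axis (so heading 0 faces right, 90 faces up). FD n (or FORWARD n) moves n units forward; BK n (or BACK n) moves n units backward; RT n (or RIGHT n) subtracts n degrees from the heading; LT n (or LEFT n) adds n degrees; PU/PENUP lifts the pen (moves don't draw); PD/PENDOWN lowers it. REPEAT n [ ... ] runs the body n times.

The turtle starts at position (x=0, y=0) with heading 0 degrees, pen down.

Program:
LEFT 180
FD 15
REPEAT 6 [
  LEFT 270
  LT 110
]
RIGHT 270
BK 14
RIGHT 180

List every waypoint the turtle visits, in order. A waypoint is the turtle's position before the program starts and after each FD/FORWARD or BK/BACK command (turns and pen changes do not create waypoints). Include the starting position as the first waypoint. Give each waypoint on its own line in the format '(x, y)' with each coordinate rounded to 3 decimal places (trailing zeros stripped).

Executing turtle program step by step:
Start: pos=(0,0), heading=0, pen down
LT 180: heading 0 -> 180
FD 15: (0,0) -> (-15,0) [heading=180, draw]
REPEAT 6 [
  -- iteration 1/6 --
  LT 270: heading 180 -> 90
  LT 110: heading 90 -> 200
  -- iteration 2/6 --
  LT 270: heading 200 -> 110
  LT 110: heading 110 -> 220
  -- iteration 3/6 --
  LT 270: heading 220 -> 130
  LT 110: heading 130 -> 240
  -- iteration 4/6 --
  LT 270: heading 240 -> 150
  LT 110: heading 150 -> 260
  -- iteration 5/6 --
  LT 270: heading 260 -> 170
  LT 110: heading 170 -> 280
  -- iteration 6/6 --
  LT 270: heading 280 -> 190
  LT 110: heading 190 -> 300
]
RT 270: heading 300 -> 30
BK 14: (-15,0) -> (-27.124,-7) [heading=30, draw]
RT 180: heading 30 -> 210
Final: pos=(-27.124,-7), heading=210, 2 segment(s) drawn
Waypoints (3 total):
(0, 0)
(-15, 0)
(-27.124, -7)

Answer: (0, 0)
(-15, 0)
(-27.124, -7)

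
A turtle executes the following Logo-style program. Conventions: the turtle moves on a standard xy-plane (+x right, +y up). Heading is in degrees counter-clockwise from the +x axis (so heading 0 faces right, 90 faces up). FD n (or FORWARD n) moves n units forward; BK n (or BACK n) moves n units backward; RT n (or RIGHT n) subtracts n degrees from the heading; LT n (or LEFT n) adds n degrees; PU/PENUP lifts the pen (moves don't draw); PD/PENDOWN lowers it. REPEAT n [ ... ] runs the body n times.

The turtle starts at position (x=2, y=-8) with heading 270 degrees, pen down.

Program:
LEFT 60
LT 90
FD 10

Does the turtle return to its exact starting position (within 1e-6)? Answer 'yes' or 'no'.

Answer: no

Derivation:
Executing turtle program step by step:
Start: pos=(2,-8), heading=270, pen down
LT 60: heading 270 -> 330
LT 90: heading 330 -> 60
FD 10: (2,-8) -> (7,0.66) [heading=60, draw]
Final: pos=(7,0.66), heading=60, 1 segment(s) drawn

Start position: (2, -8)
Final position: (7, 0.66)
Distance = 10; >= 1e-6 -> NOT closed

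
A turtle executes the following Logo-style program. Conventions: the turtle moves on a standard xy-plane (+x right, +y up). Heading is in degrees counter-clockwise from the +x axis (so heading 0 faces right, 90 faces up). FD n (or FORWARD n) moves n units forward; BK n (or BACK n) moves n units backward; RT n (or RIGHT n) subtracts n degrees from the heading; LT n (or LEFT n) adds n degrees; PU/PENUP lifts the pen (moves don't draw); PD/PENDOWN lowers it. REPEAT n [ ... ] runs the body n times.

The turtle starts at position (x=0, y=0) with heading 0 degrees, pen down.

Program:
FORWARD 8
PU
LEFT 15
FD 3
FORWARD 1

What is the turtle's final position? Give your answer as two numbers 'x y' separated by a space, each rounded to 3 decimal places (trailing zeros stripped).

Answer: 11.864 1.035

Derivation:
Executing turtle program step by step:
Start: pos=(0,0), heading=0, pen down
FD 8: (0,0) -> (8,0) [heading=0, draw]
PU: pen up
LT 15: heading 0 -> 15
FD 3: (8,0) -> (10.898,0.776) [heading=15, move]
FD 1: (10.898,0.776) -> (11.864,1.035) [heading=15, move]
Final: pos=(11.864,1.035), heading=15, 1 segment(s) drawn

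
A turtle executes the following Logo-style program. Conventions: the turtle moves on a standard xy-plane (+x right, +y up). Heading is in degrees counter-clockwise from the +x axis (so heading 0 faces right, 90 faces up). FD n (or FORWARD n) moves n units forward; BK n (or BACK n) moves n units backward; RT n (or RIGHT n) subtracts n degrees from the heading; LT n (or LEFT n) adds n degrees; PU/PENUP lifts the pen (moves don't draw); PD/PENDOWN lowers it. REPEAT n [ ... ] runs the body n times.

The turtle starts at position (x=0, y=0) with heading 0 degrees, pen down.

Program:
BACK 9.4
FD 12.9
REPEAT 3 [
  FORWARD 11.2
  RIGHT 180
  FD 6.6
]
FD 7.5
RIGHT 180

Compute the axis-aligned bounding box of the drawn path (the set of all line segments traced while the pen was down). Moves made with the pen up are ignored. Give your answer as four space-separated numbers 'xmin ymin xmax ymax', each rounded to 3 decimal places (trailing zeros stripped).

Answer: -9.4 0 14.7 0

Derivation:
Executing turtle program step by step:
Start: pos=(0,0), heading=0, pen down
BK 9.4: (0,0) -> (-9.4,0) [heading=0, draw]
FD 12.9: (-9.4,0) -> (3.5,0) [heading=0, draw]
REPEAT 3 [
  -- iteration 1/3 --
  FD 11.2: (3.5,0) -> (14.7,0) [heading=0, draw]
  RT 180: heading 0 -> 180
  FD 6.6: (14.7,0) -> (8.1,0) [heading=180, draw]
  -- iteration 2/3 --
  FD 11.2: (8.1,0) -> (-3.1,0) [heading=180, draw]
  RT 180: heading 180 -> 0
  FD 6.6: (-3.1,0) -> (3.5,0) [heading=0, draw]
  -- iteration 3/3 --
  FD 11.2: (3.5,0) -> (14.7,0) [heading=0, draw]
  RT 180: heading 0 -> 180
  FD 6.6: (14.7,0) -> (8.1,0) [heading=180, draw]
]
FD 7.5: (8.1,0) -> (0.6,0) [heading=180, draw]
RT 180: heading 180 -> 0
Final: pos=(0.6,0), heading=0, 9 segment(s) drawn

Segment endpoints: x in {-9.4, -3.1, 0, 0.6, 3.5, 8.1, 14.7}, y in {0, 0, 0, 0, 0, 0, 0}
xmin=-9.4, ymin=0, xmax=14.7, ymax=0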